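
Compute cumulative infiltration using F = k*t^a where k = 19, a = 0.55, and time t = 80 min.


F = k * t^a = 19 * 80^0.55
F = 19 * 11.135238

211.5695 mm


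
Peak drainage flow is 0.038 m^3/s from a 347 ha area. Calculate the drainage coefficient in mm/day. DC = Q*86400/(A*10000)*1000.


DC = Q * 86400 / (A * 10000) * 1000
DC = 0.038 * 86400 / (347 * 10000) * 1000
DC = 3283200.0000 / 3470000

0.9462 mm/day


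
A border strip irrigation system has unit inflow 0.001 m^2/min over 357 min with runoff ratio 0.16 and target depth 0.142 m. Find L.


L = q*t/((1+r)*Z)
L = 0.001*357/((1+0.16)*0.142)
L = 0.357/0.16472

2.1673 m


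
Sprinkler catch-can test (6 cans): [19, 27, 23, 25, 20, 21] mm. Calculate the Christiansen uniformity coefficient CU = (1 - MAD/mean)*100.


mean = 22.500000 mm
MAD = 2.500000 mm
CU = (1 - 2.500000/22.500000)*100

88.8889 %


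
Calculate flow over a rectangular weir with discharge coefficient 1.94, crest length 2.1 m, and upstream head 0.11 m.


Q = C * L * H^(3/2) = 1.94 * 2.1 * 0.11^1.5 = 1.94 * 2.1 * 0.036483

0.1486 m^3/s


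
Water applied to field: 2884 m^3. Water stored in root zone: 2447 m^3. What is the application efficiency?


Ea = V_root / V_field * 100 = 2447 / 2884 * 100 = 84.8474%

84.8474 %


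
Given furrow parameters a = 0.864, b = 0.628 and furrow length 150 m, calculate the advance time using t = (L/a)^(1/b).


t = (L/a)^(1/b)
t = (150/0.864)^(1/0.628)
t = 173.611111^(1/0.628)

3683.0383 min


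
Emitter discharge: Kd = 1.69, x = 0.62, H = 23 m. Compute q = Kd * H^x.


q = Kd * H^x = 1.69 * 23^0.62 = 1.69 * 6.986687

11.8075 L/h


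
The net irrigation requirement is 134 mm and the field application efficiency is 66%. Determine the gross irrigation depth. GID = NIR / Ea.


Ea = 66% = 0.66
GID = NIR / Ea = 134 / 0.66 = 203.0303 mm

203.0303 mm


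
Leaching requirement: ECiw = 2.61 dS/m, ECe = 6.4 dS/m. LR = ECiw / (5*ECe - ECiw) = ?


LR = ECiw / (5*ECe - ECiw)
LR = 2.61 / (5*6.4 - 2.61)
LR = 2.61 / 29.3900

0.0888


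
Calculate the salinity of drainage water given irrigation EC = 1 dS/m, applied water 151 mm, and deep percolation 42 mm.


EC_dw = EC_iw * D_iw / D_dw
EC_dw = 1 * 151 / 42
EC_dw = 151 / 42

3.5952 dS/m


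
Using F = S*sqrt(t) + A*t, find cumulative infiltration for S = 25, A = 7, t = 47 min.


F = S*sqrt(t) + A*t
F = 25*sqrt(47) + 7*47
F = 25*6.855655 + 329

500.3914 mm


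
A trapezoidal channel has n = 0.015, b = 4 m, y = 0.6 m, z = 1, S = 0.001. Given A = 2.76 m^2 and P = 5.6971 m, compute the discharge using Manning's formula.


R = A/P = 2.76/5.6971 = 0.484457
Q = (1/0.015) * 2.76 * 0.484457^(2/3) * 0.001^0.5

3.5891 m^3/s


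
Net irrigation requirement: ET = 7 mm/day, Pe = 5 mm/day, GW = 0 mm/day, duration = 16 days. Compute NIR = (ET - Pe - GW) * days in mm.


Daily deficit = ET - Pe - GW = 7 - 5 - 0 = 2 mm/day
NIR = 2 * 16 = 32 mm

32.0000 mm


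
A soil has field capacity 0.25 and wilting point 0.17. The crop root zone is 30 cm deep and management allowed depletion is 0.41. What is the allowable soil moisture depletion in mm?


SMD = (FC - PWP) * d * MAD * 10
SMD = (0.25 - 0.17) * 30 * 0.41 * 10
SMD = 0.0800 * 30 * 0.41 * 10

9.8400 mm


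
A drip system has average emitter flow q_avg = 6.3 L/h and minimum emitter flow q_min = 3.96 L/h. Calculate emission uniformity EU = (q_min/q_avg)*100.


EU = (q_min/q_avg)*100 = (3.96/6.3)*100 = 62.8571%

62.8571 %


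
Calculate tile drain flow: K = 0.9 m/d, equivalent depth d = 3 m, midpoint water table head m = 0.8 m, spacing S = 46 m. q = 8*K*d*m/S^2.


q = 8*K*d*m/S^2
q = 8*0.9*3*0.8/46^2
q = 17.2800 / 2116

0.0082 m/d


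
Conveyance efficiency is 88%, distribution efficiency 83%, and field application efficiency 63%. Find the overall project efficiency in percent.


Ec = 0.88, Eb = 0.83, Ea = 0.63
E = 0.88 * 0.83 * 0.63 * 100 = 46.0152%

46.0152 %


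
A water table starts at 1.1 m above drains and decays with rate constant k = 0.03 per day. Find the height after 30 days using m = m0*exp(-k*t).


m = m0 * exp(-k*t)
m = 1.1 * exp(-0.03 * 30)
m = 1.1 * exp(-0.9000)

0.4472 m


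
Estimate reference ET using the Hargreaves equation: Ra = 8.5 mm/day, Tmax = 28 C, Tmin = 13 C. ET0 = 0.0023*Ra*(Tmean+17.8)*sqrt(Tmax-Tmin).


Tmean = (Tmax + Tmin)/2 = (28 + 13)/2 = 20.5
ET0 = 0.0023 * 8.5 * (20.5 + 17.8) * sqrt(28 - 13)
ET0 = 0.0023 * 8.5 * 38.3 * 3.872983

2.9000 mm/day


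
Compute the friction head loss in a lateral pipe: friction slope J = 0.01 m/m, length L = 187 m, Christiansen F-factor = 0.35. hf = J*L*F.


hf = J * L * F = 0.01 * 187 * 0.35 = 0.6545 m

0.6545 m


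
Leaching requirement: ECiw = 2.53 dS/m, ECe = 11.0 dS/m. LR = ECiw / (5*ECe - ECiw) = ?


LR = ECiw / (5*ECe - ECiw)
LR = 2.53 / (5*11.0 - 2.53)
LR = 2.53 / 52.4700

0.0482


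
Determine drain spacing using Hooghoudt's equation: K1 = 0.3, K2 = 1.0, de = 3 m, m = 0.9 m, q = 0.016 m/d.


S^2 = 8*K2*de*m/q + 4*K1*m^2/q
S^2 = 8*1.0*3*0.9/0.016 + 4*0.3*0.9^2/0.016
S = sqrt(1410.7500)

37.5600 m


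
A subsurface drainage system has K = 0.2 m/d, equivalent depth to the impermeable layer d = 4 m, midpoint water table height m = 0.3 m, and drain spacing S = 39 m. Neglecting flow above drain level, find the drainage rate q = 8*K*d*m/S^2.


q = 8*K*d*m/S^2
q = 8*0.2*4*0.3/39^2
q = 1.9200 / 1521

0.0013 m/d


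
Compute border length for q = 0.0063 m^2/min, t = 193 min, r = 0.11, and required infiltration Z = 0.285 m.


L = q*t/((1+r)*Z)
L = 0.0063*193/((1+0.11)*0.285)
L = 1.2159/0.31635

3.8435 m


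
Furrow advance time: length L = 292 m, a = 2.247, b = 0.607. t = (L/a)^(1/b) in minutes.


t = (L/a)^(1/b)
t = (292/2.247)^(1/0.607)
t = 129.951046^(1/0.607)

3036.2604 min


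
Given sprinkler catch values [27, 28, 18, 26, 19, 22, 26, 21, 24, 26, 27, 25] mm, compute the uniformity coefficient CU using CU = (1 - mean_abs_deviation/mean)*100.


mean = 24.083333 mm
MAD = 2.736111 mm
CU = (1 - 2.736111/24.083333)*100

88.6390 %


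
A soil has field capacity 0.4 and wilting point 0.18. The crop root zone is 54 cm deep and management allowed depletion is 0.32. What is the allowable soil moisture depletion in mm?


SMD = (FC - PWP) * d * MAD * 10
SMD = (0.4 - 0.18) * 54 * 0.32 * 10
SMD = 0.2200 * 54 * 0.32 * 10

38.0160 mm


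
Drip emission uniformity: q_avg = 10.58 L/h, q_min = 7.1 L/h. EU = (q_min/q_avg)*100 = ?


EU = (q_min/q_avg)*100 = (7.1/10.58)*100 = 67.1078%

67.1078 %


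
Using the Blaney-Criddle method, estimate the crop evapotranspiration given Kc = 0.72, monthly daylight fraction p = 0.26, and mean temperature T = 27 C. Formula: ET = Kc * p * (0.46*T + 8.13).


ET = Kc * p * (0.46*T + 8.13)
ET = 0.72 * 0.26 * (0.46*27 + 8.13)
ET = 0.72 * 0.26 * 20.5500

3.8470 mm/day


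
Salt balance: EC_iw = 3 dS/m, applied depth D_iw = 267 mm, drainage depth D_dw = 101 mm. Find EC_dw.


EC_dw = EC_iw * D_iw / D_dw
EC_dw = 3 * 267 / 101
EC_dw = 801 / 101

7.9307 dS/m


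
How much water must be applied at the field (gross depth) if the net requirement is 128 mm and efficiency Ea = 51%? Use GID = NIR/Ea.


Ea = 51% = 0.51
GID = NIR / Ea = 128 / 0.51 = 250.9804 mm

250.9804 mm


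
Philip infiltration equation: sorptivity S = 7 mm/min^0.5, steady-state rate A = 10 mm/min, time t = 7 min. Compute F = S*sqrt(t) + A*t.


F = S*sqrt(t) + A*t
F = 7*sqrt(7) + 10*7
F = 7*2.645751 + 70

88.5203 mm


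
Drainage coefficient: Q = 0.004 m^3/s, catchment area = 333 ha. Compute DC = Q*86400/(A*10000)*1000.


DC = Q * 86400 / (A * 10000) * 1000
DC = 0.004 * 86400 / (333 * 10000) * 1000
DC = 345600.0000 / 3330000

0.1038 mm/day


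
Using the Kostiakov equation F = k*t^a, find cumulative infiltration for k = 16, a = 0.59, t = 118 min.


F = k * t^a = 16 * 118^0.59
F = 16 * 16.688234

267.0117 mm


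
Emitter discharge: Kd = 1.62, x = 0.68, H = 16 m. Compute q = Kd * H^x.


q = Kd * H^x = 1.62 * 16^0.68 = 1.62 * 6.588728

10.6737 L/h


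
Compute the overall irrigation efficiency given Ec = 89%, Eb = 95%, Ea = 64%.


Ec = 0.89, Eb = 0.95, Ea = 0.64
E = 0.89 * 0.95 * 0.64 * 100 = 54.1120%

54.1120 %


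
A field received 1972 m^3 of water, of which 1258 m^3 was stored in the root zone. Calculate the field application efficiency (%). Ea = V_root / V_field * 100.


Ea = V_root / V_field * 100 = 1258 / 1972 * 100 = 63.7931%

63.7931 %


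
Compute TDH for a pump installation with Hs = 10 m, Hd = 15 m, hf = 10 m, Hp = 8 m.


TDH = Hs + Hd + hf + Hp = 10 + 15 + 10 + 8 = 43

43 m


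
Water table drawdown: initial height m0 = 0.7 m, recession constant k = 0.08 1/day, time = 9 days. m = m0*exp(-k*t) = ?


m = m0 * exp(-k*t)
m = 0.7 * exp(-0.08 * 9)
m = 0.7 * exp(-0.7200)

0.3407 m


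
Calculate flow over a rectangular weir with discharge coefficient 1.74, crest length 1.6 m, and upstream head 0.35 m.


Q = C * L * H^(3/2) = 1.74 * 1.6 * 0.35^1.5 = 1.74 * 1.6 * 0.207063

0.5765 m^3/s


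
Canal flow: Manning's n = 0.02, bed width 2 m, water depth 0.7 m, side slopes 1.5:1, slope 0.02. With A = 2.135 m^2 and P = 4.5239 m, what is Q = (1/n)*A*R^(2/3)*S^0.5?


R = A/P = 2.135/4.5239 = 0.471938
Q = (1/0.02) * 2.135 * 0.471938^(2/3) * 0.02^0.5

9.1511 m^3/s


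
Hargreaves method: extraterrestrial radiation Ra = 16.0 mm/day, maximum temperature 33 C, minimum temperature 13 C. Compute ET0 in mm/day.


Tmean = (Tmax + Tmin)/2 = (33 + 13)/2 = 23.0
ET0 = 0.0023 * 16.0 * (23.0 + 17.8) * sqrt(33 - 13)
ET0 = 0.0023 * 16.0 * 40.8 * 4.472136

6.7146 mm/day


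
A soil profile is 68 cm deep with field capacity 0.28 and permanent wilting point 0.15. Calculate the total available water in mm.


AWC = (FC - PWP) * d * 10
AWC = (0.28 - 0.15) * 68 * 10
AWC = 0.1300 * 68 * 10

88.4000 mm


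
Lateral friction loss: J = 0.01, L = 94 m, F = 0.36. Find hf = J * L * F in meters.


hf = J * L * F = 0.01 * 94 * 0.36 = 0.3384 m

0.3384 m


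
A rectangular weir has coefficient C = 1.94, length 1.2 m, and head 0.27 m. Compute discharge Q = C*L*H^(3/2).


Q = C * L * H^(3/2) = 1.94 * 1.2 * 0.27^1.5 = 1.94 * 1.2 * 0.140296

0.3266 m^3/s


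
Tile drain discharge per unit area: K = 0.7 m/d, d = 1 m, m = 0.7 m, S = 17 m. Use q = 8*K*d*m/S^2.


q = 8*K*d*m/S^2
q = 8*0.7*1*0.7/17^2
q = 3.9200 / 289

0.0136 m/d


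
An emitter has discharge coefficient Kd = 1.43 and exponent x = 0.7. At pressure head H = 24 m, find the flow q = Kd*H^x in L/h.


q = Kd * H^x = 1.43 * 24^0.7 = 1.43 * 9.250131

13.2277 L/h


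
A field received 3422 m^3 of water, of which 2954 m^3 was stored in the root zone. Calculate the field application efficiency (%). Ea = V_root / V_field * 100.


Ea = V_root / V_field * 100 = 2954 / 3422 * 100 = 86.3238%

86.3238 %


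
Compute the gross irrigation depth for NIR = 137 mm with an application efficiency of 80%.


Ea = 80% = 0.8
GID = NIR / Ea = 137 / 0.8 = 171.2500 mm

171.2500 mm


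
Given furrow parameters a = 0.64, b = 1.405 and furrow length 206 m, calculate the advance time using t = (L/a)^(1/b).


t = (L/a)^(1/b)
t = (206/0.64)^(1/1.405)
t = 321.875000^(1/1.405)

60.9299 min


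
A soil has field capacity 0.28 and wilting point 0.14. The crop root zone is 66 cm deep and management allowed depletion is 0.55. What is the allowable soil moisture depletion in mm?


SMD = (FC - PWP) * d * MAD * 10
SMD = (0.28 - 0.14) * 66 * 0.55 * 10
SMD = 0.1400 * 66 * 0.55 * 10

50.8200 mm


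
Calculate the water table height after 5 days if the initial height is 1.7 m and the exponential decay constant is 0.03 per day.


m = m0 * exp(-k*t)
m = 1.7 * exp(-0.03 * 5)
m = 1.7 * exp(-0.1500)

1.4632 m


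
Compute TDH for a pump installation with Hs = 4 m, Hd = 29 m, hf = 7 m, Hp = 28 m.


TDH = Hs + Hd + hf + Hp = 4 + 29 + 7 + 28 = 68

68 m


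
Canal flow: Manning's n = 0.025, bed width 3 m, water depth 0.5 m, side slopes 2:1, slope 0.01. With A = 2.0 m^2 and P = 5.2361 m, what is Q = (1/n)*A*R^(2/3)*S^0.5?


R = A/P = 2.0/5.2361 = 0.381964
Q = (1/0.025) * 2.0 * 0.381964^(2/3) * 0.01^0.5

4.2115 m^3/s


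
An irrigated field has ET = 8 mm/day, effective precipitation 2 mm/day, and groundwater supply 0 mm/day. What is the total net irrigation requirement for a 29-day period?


Daily deficit = ET - Pe - GW = 8 - 2 - 0 = 6 mm/day
NIR = 6 * 29 = 174 mm

174.0000 mm


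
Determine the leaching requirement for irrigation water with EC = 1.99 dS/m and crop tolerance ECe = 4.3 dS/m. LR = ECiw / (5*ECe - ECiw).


LR = ECiw / (5*ECe - ECiw)
LR = 1.99 / (5*4.3 - 1.99)
LR = 1.99 / 19.5100

0.1020


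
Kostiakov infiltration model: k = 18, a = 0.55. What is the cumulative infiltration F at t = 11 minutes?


F = k * t^a = 18 * 11^0.55
F = 18 * 3.739091

67.3036 mm


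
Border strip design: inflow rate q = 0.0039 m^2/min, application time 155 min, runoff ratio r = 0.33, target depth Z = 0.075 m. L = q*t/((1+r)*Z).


L = q*t/((1+r)*Z)
L = 0.0039*155/((1+0.33)*0.075)
L = 0.6045/0.09975

6.0602 m


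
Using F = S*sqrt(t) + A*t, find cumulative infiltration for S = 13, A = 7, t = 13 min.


F = S*sqrt(t) + A*t
F = 13*sqrt(13) + 7*13
F = 13*3.605551 + 91

137.8722 mm


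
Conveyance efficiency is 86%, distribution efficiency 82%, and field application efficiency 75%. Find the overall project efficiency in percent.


Ec = 0.86, Eb = 0.82, Ea = 0.75
E = 0.86 * 0.82 * 0.75 * 100 = 52.8900%

52.8900 %


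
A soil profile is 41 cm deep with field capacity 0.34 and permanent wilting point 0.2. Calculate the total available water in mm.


AWC = (FC - PWP) * d * 10
AWC = (0.34 - 0.2) * 41 * 10
AWC = 0.1400 * 41 * 10

57.4000 mm


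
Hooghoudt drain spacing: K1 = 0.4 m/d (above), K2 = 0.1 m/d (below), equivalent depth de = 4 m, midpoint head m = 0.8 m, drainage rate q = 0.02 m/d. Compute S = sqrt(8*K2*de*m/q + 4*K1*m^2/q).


S^2 = 8*K2*de*m/q + 4*K1*m^2/q
S^2 = 8*0.1*4*0.8/0.02 + 4*0.4*0.8^2/0.02
S = sqrt(179.2000)

13.3866 m


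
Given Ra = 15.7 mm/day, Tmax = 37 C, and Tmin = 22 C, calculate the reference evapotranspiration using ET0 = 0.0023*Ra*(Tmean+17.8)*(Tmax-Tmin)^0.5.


Tmean = (Tmax + Tmin)/2 = (37 + 22)/2 = 29.5
ET0 = 0.0023 * 15.7 * (29.5 + 17.8) * sqrt(37 - 22)
ET0 = 0.0023 * 15.7 * 47.3 * 3.872983

6.6151 mm/day


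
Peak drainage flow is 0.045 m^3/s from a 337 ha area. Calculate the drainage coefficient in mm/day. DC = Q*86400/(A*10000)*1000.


DC = Q * 86400 / (A * 10000) * 1000
DC = 0.045 * 86400 / (337 * 10000) * 1000
DC = 3888000.0000 / 3370000

1.1537 mm/day


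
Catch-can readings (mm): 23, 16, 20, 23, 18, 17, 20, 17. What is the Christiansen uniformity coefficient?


mean = 19.250000 mm
MAD = 2.250000 mm
CU = (1 - 2.250000/19.250000)*100

88.3117 %


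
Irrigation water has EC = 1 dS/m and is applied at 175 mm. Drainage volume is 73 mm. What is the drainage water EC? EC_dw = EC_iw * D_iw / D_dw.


EC_dw = EC_iw * D_iw / D_dw
EC_dw = 1 * 175 / 73
EC_dw = 175 / 73

2.3973 dS/m


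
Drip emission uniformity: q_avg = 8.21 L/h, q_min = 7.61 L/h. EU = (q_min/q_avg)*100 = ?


EU = (q_min/q_avg)*100 = (7.61/8.21)*100 = 92.6918%

92.6918 %


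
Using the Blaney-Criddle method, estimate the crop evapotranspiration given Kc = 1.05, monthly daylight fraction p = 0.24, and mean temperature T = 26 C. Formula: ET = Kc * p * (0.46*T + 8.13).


ET = Kc * p * (0.46*T + 8.13)
ET = 1.05 * 0.24 * (0.46*26 + 8.13)
ET = 1.05 * 0.24 * 20.0900

5.0627 mm/day


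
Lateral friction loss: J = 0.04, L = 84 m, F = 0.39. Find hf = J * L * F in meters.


hf = J * L * F = 0.04 * 84 * 0.39 = 1.3104 m

1.3104 m


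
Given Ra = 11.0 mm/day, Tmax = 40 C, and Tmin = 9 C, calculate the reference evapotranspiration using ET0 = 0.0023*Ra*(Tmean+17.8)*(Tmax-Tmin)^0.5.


Tmean = (Tmax + Tmin)/2 = (40 + 9)/2 = 24.5
ET0 = 0.0023 * 11.0 * (24.5 + 17.8) * sqrt(40 - 9)
ET0 = 0.0023 * 11.0 * 42.3 * 5.567764

5.9586 mm/day


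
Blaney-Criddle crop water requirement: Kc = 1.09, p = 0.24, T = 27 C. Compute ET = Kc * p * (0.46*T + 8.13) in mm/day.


ET = Kc * p * (0.46*T + 8.13)
ET = 1.09 * 0.24 * (0.46*27 + 8.13)
ET = 1.09 * 0.24 * 20.5500

5.3759 mm/day


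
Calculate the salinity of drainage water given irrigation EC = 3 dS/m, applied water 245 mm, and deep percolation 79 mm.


EC_dw = EC_iw * D_iw / D_dw
EC_dw = 3 * 245 / 79
EC_dw = 735 / 79

9.3038 dS/m


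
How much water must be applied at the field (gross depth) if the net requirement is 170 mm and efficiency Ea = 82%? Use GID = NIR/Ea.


Ea = 82% = 0.82
GID = NIR / Ea = 170 / 0.82 = 207.3171 mm

207.3171 mm


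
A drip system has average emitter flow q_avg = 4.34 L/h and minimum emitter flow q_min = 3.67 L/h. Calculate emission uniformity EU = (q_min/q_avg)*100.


EU = (q_min/q_avg)*100 = (3.67/4.34)*100 = 84.5622%

84.5622 %


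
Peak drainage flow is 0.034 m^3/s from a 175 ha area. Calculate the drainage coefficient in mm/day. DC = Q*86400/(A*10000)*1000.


DC = Q * 86400 / (A * 10000) * 1000
DC = 0.034 * 86400 / (175 * 10000) * 1000
DC = 2937600.0000 / 1750000

1.6786 mm/day


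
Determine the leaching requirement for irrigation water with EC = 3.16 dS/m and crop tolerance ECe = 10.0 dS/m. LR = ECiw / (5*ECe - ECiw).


LR = ECiw / (5*ECe - ECiw)
LR = 3.16 / (5*10.0 - 3.16)
LR = 3.16 / 46.8400

0.0675


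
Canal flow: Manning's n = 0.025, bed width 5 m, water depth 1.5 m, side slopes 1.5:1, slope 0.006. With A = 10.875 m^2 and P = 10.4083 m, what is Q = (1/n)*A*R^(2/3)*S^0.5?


R = A/P = 10.875/10.4083 = 1.044839
Q = (1/0.025) * 10.875 * 1.044839^(2/3) * 0.006^0.5

34.6948 m^3/s


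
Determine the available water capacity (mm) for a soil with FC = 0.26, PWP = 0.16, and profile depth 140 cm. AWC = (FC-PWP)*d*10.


AWC = (FC - PWP) * d * 10
AWC = (0.26 - 0.16) * 140 * 10
AWC = 0.1000 * 140 * 10

140.0000 mm


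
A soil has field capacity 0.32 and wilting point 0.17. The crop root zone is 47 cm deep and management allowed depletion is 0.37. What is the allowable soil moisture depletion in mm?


SMD = (FC - PWP) * d * MAD * 10
SMD = (0.32 - 0.17) * 47 * 0.37 * 10
SMD = 0.1500 * 47 * 0.37 * 10

26.0850 mm


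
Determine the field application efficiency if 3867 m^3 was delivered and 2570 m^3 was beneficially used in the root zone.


Ea = V_root / V_field * 100 = 2570 / 3867 * 100 = 66.4598%

66.4598 %


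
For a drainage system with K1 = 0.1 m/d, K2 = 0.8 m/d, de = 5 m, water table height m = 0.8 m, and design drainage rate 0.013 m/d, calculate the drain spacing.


S^2 = 8*K2*de*m/q + 4*K1*m^2/q
S^2 = 8*0.8*5*0.8/0.013 + 4*0.1*0.8^2/0.013
S = sqrt(1988.9231)

44.5973 m


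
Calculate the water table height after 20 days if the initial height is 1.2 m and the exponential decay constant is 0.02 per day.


m = m0 * exp(-k*t)
m = 1.2 * exp(-0.02 * 20)
m = 1.2 * exp(-0.4000)

0.8044 m


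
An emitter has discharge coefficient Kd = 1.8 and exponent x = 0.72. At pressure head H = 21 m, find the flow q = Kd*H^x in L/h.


q = Kd * H^x = 1.8 * 21^0.72 = 1.8 * 8.953604

16.1165 L/h


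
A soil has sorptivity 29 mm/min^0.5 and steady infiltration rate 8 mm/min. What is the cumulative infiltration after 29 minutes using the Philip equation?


F = S*sqrt(t) + A*t
F = 29*sqrt(29) + 8*29
F = 29*5.385165 + 232

388.1698 mm


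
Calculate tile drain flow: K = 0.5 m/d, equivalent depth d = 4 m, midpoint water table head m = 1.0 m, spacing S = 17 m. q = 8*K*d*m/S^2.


q = 8*K*d*m/S^2
q = 8*0.5*4*1.0/17^2
q = 16.0000 / 289

0.0554 m/d


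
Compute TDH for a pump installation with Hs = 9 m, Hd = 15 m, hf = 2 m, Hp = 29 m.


TDH = Hs + Hd + hf + Hp = 9 + 15 + 2 + 29 = 55

55 m


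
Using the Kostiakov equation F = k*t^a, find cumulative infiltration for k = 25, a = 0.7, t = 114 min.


F = k * t^a = 25 * 114^0.7
F = 25 * 27.531723

688.2931 mm


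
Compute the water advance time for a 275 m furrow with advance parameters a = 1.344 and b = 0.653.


t = (L/a)^(1/b)
t = (275/1.344)^(1/0.653)
t = 204.613095^(1/0.653)

3458.9842 min


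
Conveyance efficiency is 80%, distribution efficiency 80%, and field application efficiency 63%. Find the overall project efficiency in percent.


Ec = 0.8, Eb = 0.8, Ea = 0.63
E = 0.8 * 0.8 * 0.63 * 100 = 40.3200%

40.3200 %


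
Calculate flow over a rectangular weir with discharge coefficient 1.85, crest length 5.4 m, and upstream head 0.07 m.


Q = C * L * H^(3/2) = 1.85 * 5.4 * 0.07^1.5 = 1.85 * 5.4 * 0.018520

0.1850 m^3/s


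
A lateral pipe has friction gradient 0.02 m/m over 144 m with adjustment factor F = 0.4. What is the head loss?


hf = J * L * F = 0.02 * 144 * 0.4 = 1.1520 m

1.1520 m


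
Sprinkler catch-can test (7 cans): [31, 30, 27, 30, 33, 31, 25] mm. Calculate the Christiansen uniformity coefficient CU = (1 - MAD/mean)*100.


mean = 29.571429 mm
MAD = 2.040816 mm
CU = (1 - 2.040816/29.571429)*100

93.0987 %


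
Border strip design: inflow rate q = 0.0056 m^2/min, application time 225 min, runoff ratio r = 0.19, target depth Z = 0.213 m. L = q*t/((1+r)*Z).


L = q*t/((1+r)*Z)
L = 0.0056*225/((1+0.19)*0.213)
L = 1.26/0.25347

4.9710 m


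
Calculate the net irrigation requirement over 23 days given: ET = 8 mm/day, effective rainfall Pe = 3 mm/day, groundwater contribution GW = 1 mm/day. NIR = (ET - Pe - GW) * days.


Daily deficit = ET - Pe - GW = 8 - 3 - 1 = 4 mm/day
NIR = 4 * 23 = 92 mm

92.0000 mm


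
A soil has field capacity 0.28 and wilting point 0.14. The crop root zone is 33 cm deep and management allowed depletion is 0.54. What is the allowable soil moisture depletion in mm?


SMD = (FC - PWP) * d * MAD * 10
SMD = (0.28 - 0.14) * 33 * 0.54 * 10
SMD = 0.1400 * 33 * 0.54 * 10

24.9480 mm


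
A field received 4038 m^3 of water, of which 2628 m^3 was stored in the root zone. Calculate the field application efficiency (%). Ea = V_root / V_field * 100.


Ea = V_root / V_field * 100 = 2628 / 4038 * 100 = 65.0817%

65.0817 %


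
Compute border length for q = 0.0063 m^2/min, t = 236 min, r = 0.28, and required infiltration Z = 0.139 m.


L = q*t/((1+r)*Z)
L = 0.0063*236/((1+0.28)*0.139)
L = 1.4868/0.17792

8.3566 m


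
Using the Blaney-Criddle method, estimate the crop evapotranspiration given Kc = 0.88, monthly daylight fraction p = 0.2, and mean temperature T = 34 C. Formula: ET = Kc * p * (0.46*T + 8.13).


ET = Kc * p * (0.46*T + 8.13)
ET = 0.88 * 0.2 * (0.46*34 + 8.13)
ET = 0.88 * 0.2 * 23.7700

4.1835 mm/day


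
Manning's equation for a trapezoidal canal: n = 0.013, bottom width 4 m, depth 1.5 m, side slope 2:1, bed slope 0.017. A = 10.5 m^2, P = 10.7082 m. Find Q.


R = A/P = 10.5/10.7082 = 0.980557
Q = (1/0.013) * 10.5 * 0.980557^(2/3) * 0.017^0.5

103.9407 m^3/s


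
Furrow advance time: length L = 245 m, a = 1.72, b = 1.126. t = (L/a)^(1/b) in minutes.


t = (L/a)^(1/b)
t = (245/1.72)^(1/1.126)
t = 142.441860^(1/1.126)

81.7795 min


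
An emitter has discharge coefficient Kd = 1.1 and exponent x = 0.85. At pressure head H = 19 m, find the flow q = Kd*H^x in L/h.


q = Kd * H^x = 1.1 * 19^0.85 = 1.1 * 12.216325

13.4380 L/h


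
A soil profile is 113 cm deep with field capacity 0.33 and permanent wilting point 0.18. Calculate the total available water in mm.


AWC = (FC - PWP) * d * 10
AWC = (0.33 - 0.18) * 113 * 10
AWC = 0.1500 * 113 * 10

169.5000 mm


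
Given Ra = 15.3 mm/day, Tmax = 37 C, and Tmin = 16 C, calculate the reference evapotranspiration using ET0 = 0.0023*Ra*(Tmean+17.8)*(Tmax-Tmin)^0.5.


Tmean = (Tmax + Tmin)/2 = (37 + 16)/2 = 26.5
ET0 = 0.0023 * 15.3 * (26.5 + 17.8) * sqrt(37 - 16)
ET0 = 0.0023 * 15.3 * 44.3 * 4.582576

7.1439 mm/day


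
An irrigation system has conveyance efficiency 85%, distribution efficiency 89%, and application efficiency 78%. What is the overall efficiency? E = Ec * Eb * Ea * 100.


Ec = 0.85, Eb = 0.89, Ea = 0.78
E = 0.85 * 0.89 * 0.78 * 100 = 59.0070%

59.0070 %


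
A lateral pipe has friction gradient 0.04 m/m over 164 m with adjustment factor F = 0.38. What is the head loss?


hf = J * L * F = 0.04 * 164 * 0.38 = 2.4928 m

2.4928 m


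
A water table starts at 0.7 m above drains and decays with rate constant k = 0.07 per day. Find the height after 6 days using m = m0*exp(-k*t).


m = m0 * exp(-k*t)
m = 0.7 * exp(-0.07 * 6)
m = 0.7 * exp(-0.4200)

0.4599 m


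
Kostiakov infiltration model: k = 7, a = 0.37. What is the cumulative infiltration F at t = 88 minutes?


F = k * t^a = 7 * 88^0.37
F = 7 * 5.241536

36.6908 mm


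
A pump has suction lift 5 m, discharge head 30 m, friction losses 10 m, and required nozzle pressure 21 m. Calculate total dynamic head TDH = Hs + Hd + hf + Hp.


TDH = Hs + Hd + hf + Hp = 5 + 30 + 10 + 21 = 66

66 m


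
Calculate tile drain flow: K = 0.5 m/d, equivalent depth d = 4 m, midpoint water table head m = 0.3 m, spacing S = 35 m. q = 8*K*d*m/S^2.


q = 8*K*d*m/S^2
q = 8*0.5*4*0.3/35^2
q = 4.8000 / 1225

0.0039 m/d


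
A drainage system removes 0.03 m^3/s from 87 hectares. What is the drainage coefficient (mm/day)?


DC = Q * 86400 / (A * 10000) * 1000
DC = 0.03 * 86400 / (87 * 10000) * 1000
DC = 2592000.0000 / 870000

2.9793 mm/day


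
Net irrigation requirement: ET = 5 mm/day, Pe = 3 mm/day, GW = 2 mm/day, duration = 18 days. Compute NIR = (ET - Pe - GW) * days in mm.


Daily deficit = ET - Pe - GW = 5 - 3 - 2 = 0 mm/day
NIR = 0 * 18 = 0 mm

0 mm


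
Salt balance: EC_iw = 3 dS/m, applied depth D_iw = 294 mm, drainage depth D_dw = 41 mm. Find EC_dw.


EC_dw = EC_iw * D_iw / D_dw
EC_dw = 3 * 294 / 41
EC_dw = 882 / 41

21.5122 dS/m


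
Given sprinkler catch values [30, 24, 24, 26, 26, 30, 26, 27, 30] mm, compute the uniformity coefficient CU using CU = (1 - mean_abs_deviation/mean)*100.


mean = 27.000000 mm
MAD = 2.000000 mm
CU = (1 - 2.000000/27.000000)*100

92.5926 %


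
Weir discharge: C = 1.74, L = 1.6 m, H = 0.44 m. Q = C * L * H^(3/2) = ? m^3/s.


Q = C * L * H^(3/2) = 1.74 * 1.6 * 0.44^1.5 = 1.74 * 1.6 * 0.291863

0.8125 m^3/s


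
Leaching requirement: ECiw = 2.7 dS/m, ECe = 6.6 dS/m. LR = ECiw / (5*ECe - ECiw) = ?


LR = ECiw / (5*ECe - ECiw)
LR = 2.7 / (5*6.6 - 2.7)
LR = 2.7 / 30.3000

0.0891


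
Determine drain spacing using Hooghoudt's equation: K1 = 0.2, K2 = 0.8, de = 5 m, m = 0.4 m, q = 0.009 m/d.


S^2 = 8*K2*de*m/q + 4*K1*m^2/q
S^2 = 8*0.8*5*0.4/0.009 + 4*0.2*0.4^2/0.009
S = sqrt(1436.4444)

37.9005 m


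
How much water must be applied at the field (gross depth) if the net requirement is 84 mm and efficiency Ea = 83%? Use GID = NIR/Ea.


Ea = 83% = 0.83
GID = NIR / Ea = 84 / 0.83 = 101.2048 mm

101.2048 mm


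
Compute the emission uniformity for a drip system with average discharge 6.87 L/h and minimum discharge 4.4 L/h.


EU = (q_min/q_avg)*100 = (4.4/6.87)*100 = 64.0466%

64.0466 %


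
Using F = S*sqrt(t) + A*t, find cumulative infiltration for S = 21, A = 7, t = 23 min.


F = S*sqrt(t) + A*t
F = 21*sqrt(23) + 7*23
F = 21*4.795832 + 161

261.7125 mm


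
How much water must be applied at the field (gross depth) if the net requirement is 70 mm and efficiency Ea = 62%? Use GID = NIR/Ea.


Ea = 62% = 0.62
GID = NIR / Ea = 70 / 0.62 = 112.9032 mm

112.9032 mm


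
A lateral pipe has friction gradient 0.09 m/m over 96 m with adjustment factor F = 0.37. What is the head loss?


hf = J * L * F = 0.09 * 96 * 0.37 = 3.1968 m

3.1968 m


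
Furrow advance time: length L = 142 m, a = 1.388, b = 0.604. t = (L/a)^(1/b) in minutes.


t = (L/a)^(1/b)
t = (142/1.388)^(1/0.604)
t = 102.305476^(1/0.604)

2126.4107 min


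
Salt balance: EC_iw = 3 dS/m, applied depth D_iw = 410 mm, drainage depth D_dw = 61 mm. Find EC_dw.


EC_dw = EC_iw * D_iw / D_dw
EC_dw = 3 * 410 / 61
EC_dw = 1230 / 61

20.1639 dS/m


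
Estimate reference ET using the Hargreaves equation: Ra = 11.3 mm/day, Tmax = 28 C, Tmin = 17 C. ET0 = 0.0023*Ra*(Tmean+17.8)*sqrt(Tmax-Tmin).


Tmean = (Tmax + Tmin)/2 = (28 + 17)/2 = 22.5
ET0 = 0.0023 * 11.3 * (22.5 + 17.8) * sqrt(28 - 17)
ET0 = 0.0023 * 11.3 * 40.3 * 3.316625

3.4738 mm/day


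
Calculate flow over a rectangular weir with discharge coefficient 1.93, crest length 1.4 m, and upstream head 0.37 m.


Q = C * L * H^(3/2) = 1.93 * 1.4 * 0.37^1.5 = 1.93 * 1.4 * 0.225062

0.6081 m^3/s


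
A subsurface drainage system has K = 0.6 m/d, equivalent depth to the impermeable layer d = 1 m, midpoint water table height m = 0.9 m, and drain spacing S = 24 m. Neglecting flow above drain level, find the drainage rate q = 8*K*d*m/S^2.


q = 8*K*d*m/S^2
q = 8*0.6*1*0.9/24^2
q = 4.3200 / 576

0.0075 m/d


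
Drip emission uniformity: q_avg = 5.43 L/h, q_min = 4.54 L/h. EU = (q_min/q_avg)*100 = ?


EU = (q_min/q_avg)*100 = (4.54/5.43)*100 = 83.6096%

83.6096 %


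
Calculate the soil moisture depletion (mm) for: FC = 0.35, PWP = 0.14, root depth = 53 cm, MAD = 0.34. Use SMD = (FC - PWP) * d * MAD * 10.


SMD = (FC - PWP) * d * MAD * 10
SMD = (0.35 - 0.14) * 53 * 0.34 * 10
SMD = 0.2100 * 53 * 0.34 * 10

37.8420 mm


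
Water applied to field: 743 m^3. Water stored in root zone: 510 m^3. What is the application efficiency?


Ea = V_root / V_field * 100 = 510 / 743 * 100 = 68.6406%

68.6406 %


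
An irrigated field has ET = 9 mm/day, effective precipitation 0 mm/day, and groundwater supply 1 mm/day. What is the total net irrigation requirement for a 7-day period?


Daily deficit = ET - Pe - GW = 9 - 0 - 1 = 8 mm/day
NIR = 8 * 7 = 56 mm

56.0000 mm


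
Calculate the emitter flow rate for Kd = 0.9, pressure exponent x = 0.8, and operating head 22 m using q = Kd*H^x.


q = Kd * H^x = 0.9 * 22^0.8 = 0.9 * 11.855999

10.6704 L/h


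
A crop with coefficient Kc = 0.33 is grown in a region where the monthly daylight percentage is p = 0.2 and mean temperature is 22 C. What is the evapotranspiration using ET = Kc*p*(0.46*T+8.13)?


ET = Kc * p * (0.46*T + 8.13)
ET = 0.33 * 0.2 * (0.46*22 + 8.13)
ET = 0.33 * 0.2 * 18.2500

1.2045 mm/day


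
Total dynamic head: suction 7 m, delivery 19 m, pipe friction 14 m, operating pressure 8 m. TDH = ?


TDH = Hs + Hd + hf + Hp = 7 + 19 + 14 + 8 = 48

48 m


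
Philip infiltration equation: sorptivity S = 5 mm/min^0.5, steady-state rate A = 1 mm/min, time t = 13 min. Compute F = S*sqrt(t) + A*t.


F = S*sqrt(t) + A*t
F = 5*sqrt(13) + 1*13
F = 5*3.605551 + 13

31.0278 mm


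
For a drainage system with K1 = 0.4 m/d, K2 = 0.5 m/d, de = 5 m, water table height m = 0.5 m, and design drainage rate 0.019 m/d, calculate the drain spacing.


S^2 = 8*K2*de*m/q + 4*K1*m^2/q
S^2 = 8*0.5*5*0.5/0.019 + 4*0.4*0.5^2/0.019
S = sqrt(547.3684)

23.3959 m


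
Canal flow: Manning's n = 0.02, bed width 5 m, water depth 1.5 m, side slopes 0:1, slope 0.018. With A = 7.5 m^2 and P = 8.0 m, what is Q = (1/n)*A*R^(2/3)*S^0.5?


R = A/P = 7.5/8.0 = 0.937500
Q = (1/0.02) * 7.5 * 0.937500^(2/3) * 0.018^0.5

48.1927 m^3/s


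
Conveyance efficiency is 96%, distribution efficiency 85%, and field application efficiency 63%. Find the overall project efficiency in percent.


Ec = 0.96, Eb = 0.85, Ea = 0.63
E = 0.96 * 0.85 * 0.63 * 100 = 51.4080%

51.4080 %


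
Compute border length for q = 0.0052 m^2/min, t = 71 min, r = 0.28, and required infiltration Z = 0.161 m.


L = q*t/((1+r)*Z)
L = 0.0052*71/((1+0.28)*0.161)
L = 0.3692/0.20608

1.7915 m


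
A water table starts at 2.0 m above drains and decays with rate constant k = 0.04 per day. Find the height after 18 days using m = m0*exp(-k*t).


m = m0 * exp(-k*t)
m = 2.0 * exp(-0.04 * 18)
m = 2.0 * exp(-0.7200)

0.9735 m


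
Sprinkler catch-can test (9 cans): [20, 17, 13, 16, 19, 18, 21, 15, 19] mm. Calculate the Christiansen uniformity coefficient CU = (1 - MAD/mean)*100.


mean = 17.555556 mm
MAD = 2.049383 mm
CU = (1 - 2.049383/17.555556)*100

88.3263 %


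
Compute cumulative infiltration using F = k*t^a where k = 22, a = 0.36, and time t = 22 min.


F = k * t^a = 22 * 22^0.36
F = 22 * 3.042791

66.9414 mm


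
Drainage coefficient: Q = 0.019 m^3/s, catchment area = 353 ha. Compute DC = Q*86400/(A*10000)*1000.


DC = Q * 86400 / (A * 10000) * 1000
DC = 0.019 * 86400 / (353 * 10000) * 1000
DC = 1641600.0000 / 3530000

0.4650 mm/day


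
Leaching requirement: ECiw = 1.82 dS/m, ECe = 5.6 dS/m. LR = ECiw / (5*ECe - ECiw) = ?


LR = ECiw / (5*ECe - ECiw)
LR = 1.82 / (5*5.6 - 1.82)
LR = 1.82 / 26.1800

0.0695


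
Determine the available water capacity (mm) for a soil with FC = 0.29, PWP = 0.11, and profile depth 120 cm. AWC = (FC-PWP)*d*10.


AWC = (FC - PWP) * d * 10
AWC = (0.29 - 0.11) * 120 * 10
AWC = 0.1800 * 120 * 10

216.0000 mm


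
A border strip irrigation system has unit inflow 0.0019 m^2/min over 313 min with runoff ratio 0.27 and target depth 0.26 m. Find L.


L = q*t/((1+r)*Z)
L = 0.0019*313/((1+0.27)*0.26)
L = 0.5947/0.3302

1.8010 m


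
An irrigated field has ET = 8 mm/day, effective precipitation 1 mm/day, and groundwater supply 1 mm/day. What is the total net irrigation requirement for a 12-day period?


Daily deficit = ET - Pe - GW = 8 - 1 - 1 = 6 mm/day
NIR = 6 * 12 = 72 mm

72.0000 mm


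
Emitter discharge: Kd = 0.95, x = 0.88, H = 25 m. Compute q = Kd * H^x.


q = Kd * H^x = 0.95 * 25^0.88 = 0.95 * 16.989759

16.1403 L/h


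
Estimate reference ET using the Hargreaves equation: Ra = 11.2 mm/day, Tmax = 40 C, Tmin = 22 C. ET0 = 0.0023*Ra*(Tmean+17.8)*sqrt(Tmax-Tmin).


Tmean = (Tmax + Tmin)/2 = (40 + 22)/2 = 31.0
ET0 = 0.0023 * 11.2 * (31.0 + 17.8) * sqrt(40 - 22)
ET0 = 0.0023 * 11.2 * 48.8 * 4.242641

5.3334 mm/day


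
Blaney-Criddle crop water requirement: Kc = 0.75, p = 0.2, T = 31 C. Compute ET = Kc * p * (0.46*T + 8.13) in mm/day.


ET = Kc * p * (0.46*T + 8.13)
ET = 0.75 * 0.2 * (0.46*31 + 8.13)
ET = 0.75 * 0.2 * 22.3900

3.3585 mm/day


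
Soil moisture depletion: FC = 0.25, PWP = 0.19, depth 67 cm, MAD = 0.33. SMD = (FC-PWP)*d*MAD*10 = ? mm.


SMD = (FC - PWP) * d * MAD * 10
SMD = (0.25 - 0.19) * 67 * 0.33 * 10
SMD = 0.0600 * 67 * 0.33 * 10

13.2660 mm


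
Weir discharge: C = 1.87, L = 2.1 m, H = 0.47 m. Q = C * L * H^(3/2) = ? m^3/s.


Q = C * L * H^(3/2) = 1.87 * 2.1 * 0.47^1.5 = 1.87 * 2.1 * 0.322216

1.2653 m^3/s


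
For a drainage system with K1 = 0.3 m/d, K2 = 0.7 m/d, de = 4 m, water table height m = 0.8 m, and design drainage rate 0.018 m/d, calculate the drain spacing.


S^2 = 8*K2*de*m/q + 4*K1*m^2/q
S^2 = 8*0.7*4*0.8/0.018 + 4*0.3*0.8^2/0.018
S = sqrt(1038.2222)

32.2215 m


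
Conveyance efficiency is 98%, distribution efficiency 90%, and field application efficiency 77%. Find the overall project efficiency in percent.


Ec = 0.98, Eb = 0.9, Ea = 0.77
E = 0.98 * 0.9 * 0.77 * 100 = 67.9140%

67.9140 %


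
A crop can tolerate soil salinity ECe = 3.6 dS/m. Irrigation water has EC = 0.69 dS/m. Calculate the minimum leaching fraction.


LR = ECiw / (5*ECe - ECiw)
LR = 0.69 / (5*3.6 - 0.69)
LR = 0.69 / 17.3100

0.0399


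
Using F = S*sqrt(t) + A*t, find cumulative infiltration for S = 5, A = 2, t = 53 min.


F = S*sqrt(t) + A*t
F = 5*sqrt(53) + 2*53
F = 5*7.280110 + 106

142.4006 mm


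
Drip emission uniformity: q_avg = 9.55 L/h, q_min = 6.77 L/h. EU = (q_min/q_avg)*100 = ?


EU = (q_min/q_avg)*100 = (6.77/9.55)*100 = 70.8901%

70.8901 %


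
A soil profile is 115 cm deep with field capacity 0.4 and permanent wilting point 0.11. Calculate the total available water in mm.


AWC = (FC - PWP) * d * 10
AWC = (0.4 - 0.11) * 115 * 10
AWC = 0.2900 * 115 * 10

333.5000 mm


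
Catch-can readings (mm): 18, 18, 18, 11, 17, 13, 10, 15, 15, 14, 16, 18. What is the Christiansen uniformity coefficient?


mean = 15.250000 mm
MAD = 2.250000 mm
CU = (1 - 2.250000/15.250000)*100

85.2459 %


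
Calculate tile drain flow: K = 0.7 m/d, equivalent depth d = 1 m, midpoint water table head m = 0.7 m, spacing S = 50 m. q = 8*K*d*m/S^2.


q = 8*K*d*m/S^2
q = 8*0.7*1*0.7/50^2
q = 3.9200 / 2500

0.0016 m/d


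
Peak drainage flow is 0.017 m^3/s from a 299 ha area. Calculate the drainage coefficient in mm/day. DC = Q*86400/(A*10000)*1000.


DC = Q * 86400 / (A * 10000) * 1000
DC = 0.017 * 86400 / (299 * 10000) * 1000
DC = 1468800.0000 / 2990000

0.4912 mm/day


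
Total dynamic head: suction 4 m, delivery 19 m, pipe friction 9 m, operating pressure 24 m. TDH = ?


TDH = Hs + Hd + hf + Hp = 4 + 19 + 9 + 24 = 56

56 m


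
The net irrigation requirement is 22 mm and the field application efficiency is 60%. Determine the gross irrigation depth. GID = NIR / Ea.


Ea = 60% = 0.6
GID = NIR / Ea = 22 / 0.6 = 36.6667 mm

36.6667 mm


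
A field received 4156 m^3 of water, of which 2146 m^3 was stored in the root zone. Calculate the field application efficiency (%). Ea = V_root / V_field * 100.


Ea = V_root / V_field * 100 = 2146 / 4156 * 100 = 51.6362%

51.6362 %


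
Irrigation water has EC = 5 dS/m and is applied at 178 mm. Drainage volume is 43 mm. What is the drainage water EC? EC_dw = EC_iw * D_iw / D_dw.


EC_dw = EC_iw * D_iw / D_dw
EC_dw = 5 * 178 / 43
EC_dw = 890 / 43

20.6977 dS/m


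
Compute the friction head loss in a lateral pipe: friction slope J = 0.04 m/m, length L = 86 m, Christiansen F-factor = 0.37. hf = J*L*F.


hf = J * L * F = 0.04 * 86 * 0.37 = 1.2728 m

1.2728 m


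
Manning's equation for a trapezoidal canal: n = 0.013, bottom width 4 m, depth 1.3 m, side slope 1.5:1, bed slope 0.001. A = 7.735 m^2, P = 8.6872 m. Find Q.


R = A/P = 7.735/8.6872 = 0.890390
Q = (1/0.013) * 7.735 * 0.890390^(2/3) * 0.001^0.5

17.4142 m^3/s


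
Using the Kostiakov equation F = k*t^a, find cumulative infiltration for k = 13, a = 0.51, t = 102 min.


F = k * t^a = 13 * 102^0.51
F = 13 * 10.577574

137.5085 mm


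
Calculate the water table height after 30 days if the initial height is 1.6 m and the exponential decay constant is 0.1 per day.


m = m0 * exp(-k*t)
m = 1.6 * exp(-0.1 * 30)
m = 1.6 * exp(-3.0000)

0.0797 m


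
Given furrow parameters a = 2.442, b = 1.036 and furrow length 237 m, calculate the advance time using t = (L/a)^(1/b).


t = (L/a)^(1/b)
t = (237/2.442)^(1/1.036)
t = 97.051597^(1/1.036)

82.7859 min


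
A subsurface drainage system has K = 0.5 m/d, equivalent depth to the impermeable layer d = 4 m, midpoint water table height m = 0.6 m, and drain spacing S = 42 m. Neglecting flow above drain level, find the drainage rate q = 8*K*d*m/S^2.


q = 8*K*d*m/S^2
q = 8*0.5*4*0.6/42^2
q = 9.6000 / 1764

0.0054 m/d


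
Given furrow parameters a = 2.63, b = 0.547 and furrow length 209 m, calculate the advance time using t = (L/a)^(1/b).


t = (L/a)^(1/b)
t = (209/2.63)^(1/0.547)
t = 79.467681^(1/0.547)

2977.4201 min


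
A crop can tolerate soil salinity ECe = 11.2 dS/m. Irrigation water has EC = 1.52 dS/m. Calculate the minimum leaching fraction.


LR = ECiw / (5*ECe - ECiw)
LR = 1.52 / (5*11.2 - 1.52)
LR = 1.52 / 54.4800

0.0279


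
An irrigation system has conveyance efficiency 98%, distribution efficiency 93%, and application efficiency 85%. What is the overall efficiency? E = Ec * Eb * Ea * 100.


Ec = 0.98, Eb = 0.93, Ea = 0.85
E = 0.98 * 0.93 * 0.85 * 100 = 77.4690%

77.4690 %


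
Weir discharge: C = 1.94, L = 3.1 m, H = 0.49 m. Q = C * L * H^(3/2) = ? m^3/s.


Q = C * L * H^(3/2) = 1.94 * 3.1 * 0.49^1.5 = 1.94 * 3.1 * 0.343000

2.0628 m^3/s


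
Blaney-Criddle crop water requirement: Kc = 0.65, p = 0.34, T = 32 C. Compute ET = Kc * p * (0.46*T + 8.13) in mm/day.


ET = Kc * p * (0.46*T + 8.13)
ET = 0.65 * 0.34 * (0.46*32 + 8.13)
ET = 0.65 * 0.34 * 22.8500

5.0499 mm/day
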